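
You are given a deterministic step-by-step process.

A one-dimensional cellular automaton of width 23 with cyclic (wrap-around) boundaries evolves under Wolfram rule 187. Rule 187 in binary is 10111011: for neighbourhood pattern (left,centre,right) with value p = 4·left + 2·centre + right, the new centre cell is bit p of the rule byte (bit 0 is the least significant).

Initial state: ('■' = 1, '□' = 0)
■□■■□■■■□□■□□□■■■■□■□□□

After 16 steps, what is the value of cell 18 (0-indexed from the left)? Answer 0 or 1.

0

0) ■□■■□■■■□□■□□□■■■■□■□□□
1) □■■□■■■□■■□■■■■■■□■□■■■
2) ■■□■■■□■■□■■■■■■□■□■■■□
3) ■□■■■□■■□■■■■■■□■□■■■□■
4) □■■■□■■□■■■■■■□■□■■■□■■
5) ■■■□■■□■■■■■■□■□■■■□■■□
6) ■■□■■□■■■■■■□■□■■■□■■□■
7) ■□■■□■■■■■■□■□■■■□■■□■■
8) □■■□■■■■■■□■□■■■□■■□■■■
9) ■■□■■■■■■□■□■■■□■■□■■■□
10) ■□■■■■■■□■□■■■□■■□■■■□■
11) □■■■■■■□■□■■■□■■□■■■□■■
12) ■■■■■■□■□■■■□■■□■■■□■■□
13) ■■■■■□■□■■■□■■□■■■□■■□■
14) ■■■■□■□■■■□■■□■■■□■■□■■
15) ■■■□■□■■■□■■□■■■□■■□■■■
16) ■■□■□■■■□■■□■■■□■■□■■■■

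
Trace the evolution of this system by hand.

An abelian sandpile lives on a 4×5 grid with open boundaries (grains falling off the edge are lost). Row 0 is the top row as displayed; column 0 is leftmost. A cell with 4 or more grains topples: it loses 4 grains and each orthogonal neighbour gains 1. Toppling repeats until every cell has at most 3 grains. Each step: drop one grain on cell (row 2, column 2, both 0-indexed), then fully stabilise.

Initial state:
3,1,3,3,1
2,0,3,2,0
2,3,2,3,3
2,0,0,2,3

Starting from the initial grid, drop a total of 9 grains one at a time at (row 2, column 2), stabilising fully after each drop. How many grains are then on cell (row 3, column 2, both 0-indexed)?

k=0  3,1,3,3,1
2,0,3,2,0
2,3,2,3,3
2,0,0,2,3
k=1  3,1,3,3,1
2,0,3,2,0
2,3,3,3,3
2,0,0,2,3
k=2  3,2,1,1,2
2,2,2,1,2
3,0,3,3,1
2,1,2,0,1
k=3  3,2,1,1,2
2,2,3,2,2
3,1,1,0,2
2,1,3,1,1
k=4  3,2,1,1,2
2,2,3,2,2
3,1,2,0,2
2,1,3,1,1
k=5  3,2,1,1,2
2,2,3,2,2
3,1,3,0,2
2,1,3,1,1
k=6  3,2,2,1,2
2,3,0,3,2
3,2,2,1,2
2,2,0,2,1
k=7  3,2,2,1,2
2,3,0,3,2
3,2,3,1,2
2,2,0,2,1
k=8  3,2,2,1,2
2,3,1,3,2
3,3,0,2,2
2,2,1,2,1
k=9  3,2,2,1,2
2,3,1,3,2
3,3,1,2,2
2,2,1,2,1

1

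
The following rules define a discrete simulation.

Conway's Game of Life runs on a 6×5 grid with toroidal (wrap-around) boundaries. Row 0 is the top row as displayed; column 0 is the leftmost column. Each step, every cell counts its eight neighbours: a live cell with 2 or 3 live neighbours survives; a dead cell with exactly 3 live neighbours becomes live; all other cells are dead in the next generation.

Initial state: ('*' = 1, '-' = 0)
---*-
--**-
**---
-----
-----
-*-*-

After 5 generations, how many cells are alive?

9

gen 0: ---*-
--**-
**---
-----
-----
-*-*-
gen 1: ---**
-****
-**--
-----
-----
--*--
gen 2: **--*
-*--*
**---
-----
-----
---*-
gen 3: -****
--*-*
**---
-----
-----
*---*
gen 4: -**--
----*
**---
-----
-----
***-*
gen 5: --*-*
--*--
*----
-----
**---
*-**-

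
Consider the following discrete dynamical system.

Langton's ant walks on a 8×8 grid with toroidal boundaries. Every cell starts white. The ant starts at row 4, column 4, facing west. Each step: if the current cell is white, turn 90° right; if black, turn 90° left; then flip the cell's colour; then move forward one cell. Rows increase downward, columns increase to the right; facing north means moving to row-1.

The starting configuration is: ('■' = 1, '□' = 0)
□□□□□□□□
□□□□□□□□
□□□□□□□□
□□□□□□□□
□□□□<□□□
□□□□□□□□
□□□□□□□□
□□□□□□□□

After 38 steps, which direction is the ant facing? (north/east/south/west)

k=0  □□□□□□□□
□□□□□□□□
□□□□□□□□
□□□□□□□□
□□□□<□□□
□□□□□□□□
□□□□□□□□
□□□□□□□□
k=1  □□□□□□□□
□□□□□□□□
□□□□□□□□
□□□□^□□□
□□□□■□□□
□□□□□□□□
□□□□□□□□
□□□□□□□□
k=2  □□□□□□□□
□□□□□□□□
□□□□□□□□
□□□□■>□□
□□□□■□□□
□□□□□□□□
□□□□□□□□
□□□□□□□□
k=3  □□□□□□□□
□□□□□□□□
□□□□□□□□
□□□□■■□□
□□□□■v□□
□□□□□□□□
□□□□□□□□
□□□□□□□□
k=4  □□□□□□□□
□□□□□□□□
□□□□□□□□
□□□□■■□□
□□□□<■□□
□□□□□□□□
□□□□□□□□
□□□□□□□□
k=5  □□□□□□□□
□□□□□□□□
□□□□□□□□
□□□□■■□□
□□□□□■□□
□□□□v□□□
□□□□□□□□
□□□□□□□□
k=6  □□□□□□□□
□□□□□□□□
□□□□□□□□
□□□□■■□□
□□□□□■□□
□□□<■□□□
□□□□□□□□
□□□□□□□□
k=7  □□□□□□□□
□□□□□□□□
□□□□□□□□
□□□□■■□□
□□□^□■□□
□□□■■□□□
□□□□□□□□
□□□□□□□□
k=8  □□□□□□□□
□□□□□□□□
□□□□□□□□
□□□□■■□□
□□□■>■□□
□□□■■□□□
□□□□□□□□
□□□□□□□□
k=9  □□□□□□□□
□□□□□□□□
□□□□□□□□
□□□□■■□□
□□□■■■□□
□□□■v□□□
□□□□□□□□
□□□□□□□□
k=10  □□□□□□□□
□□□□□□□□
□□□□□□□□
□□□□■■□□
□□□■■■□□
□□□■□>□□
□□□□□□□□
□□□□□□□□
k=11  □□□□□□□□
□□□□□□□□
□□□□□□□□
□□□□■■□□
□□□■■■□□
□□□■□■□□
□□□□□v□□
□□□□□□□□
k=12  □□□□□□□□
□□□□□□□□
□□□□□□□□
□□□□■■□□
□□□■■■□□
□□□■□■□□
□□□□<■□□
□□□□□□□□
k=13  □□□□□□□□
□□□□□□□□
□□□□□□□□
□□□□■■□□
□□□■■■□□
□□□■^■□□
□□□□■■□□
□□□□□□□□
k=14  □□□□□□□□
□□□□□□□□
□□□□□□□□
□□□□■■□□
□□□■■■□□
□□□■■>□□
□□□□■■□□
□□□□□□□□
k=15  □□□□□□□□
□□□□□□□□
□□□□□□□□
□□□□■■□□
□□□■■^□□
□□□■■□□□
□□□□■■□□
□□□□□□□□
k=16  □□□□□□□□
□□□□□□□□
□□□□□□□□
□□□□■■□□
□□□■<□□□
□□□■■□□□
□□□□■■□□
□□□□□□□□
k=17  □□□□□□□□
□□□□□□□□
□□□□□□□□
□□□□■■□□
□□□■□□□□
□□□■v□□□
□□□□■■□□
□□□□□□□□
k=18  □□□□□□□□
□□□□□□□□
□□□□□□□□
□□□□■■□□
□□□■□□□□
□□□■□>□□
□□□□■■□□
□□□□□□□□
k=19  □□□□□□□□
□□□□□□□□
□□□□□□□□
□□□□■■□□
□□□■□□□□
□□□■□■□□
□□□□■v□□
□□□□□□□□
k=20  □□□□□□□□
□□□□□□□□
□□□□□□□□
□□□□■■□□
□□□■□□□□
□□□■□■□□
□□□□■□>□
□□□□□□□□
k=21  □□□□□□□□
□□□□□□□□
□□□□□□□□
□□□□■■□□
□□□■□□□□
□□□■□■□□
□□□□■□■□
□□□□□□v□
k=22  □□□□□□□□
□□□□□□□□
□□□□□□□□
□□□□■■□□
□□□■□□□□
□□□■□■□□
□□□□■□■□
□□□□□<■□
k=23  □□□□□□□□
□□□□□□□□
□□□□□□□□
□□□□■■□□
□□□■□□□□
□□□■□■□□
□□□□■^■□
□□□□□■■□
k=24  □□□□□□□□
□□□□□□□□
□□□□□□□□
□□□□■■□□
□□□■□□□□
□□□■□■□□
□□□□■■>□
□□□□□■■□
k=25  □□□□□□□□
□□□□□□□□
□□□□□□□□
□□□□■■□□
□□□■□□□□
□□□■□■^□
□□□□■■□□
□□□□□■■□
k=26  □□□□□□□□
□□□□□□□□
□□□□□□□□
□□□□■■□□
□□□■□□□□
□□□■□■■>
□□□□■■□□
□□□□□■■□
k=27  □□□□□□□□
□□□□□□□□
□□□□□□□□
□□□□■■□□
□□□■□□□□
□□□■□■■■
□□□□■■□v
□□□□□■■□
k=28  □□□□□□□□
□□□□□□□□
□□□□□□□□
□□□□■■□□
□□□■□□□□
□□□■□■■■
□□□□■■<■
□□□□□■■□
k=29  □□□□□□□□
□□□□□□□□
□□□□□□□□
□□□□■■□□
□□□■□□□□
□□□■□■^■
□□□□■■■■
□□□□□■■□
k=30  □□□□□□□□
□□□□□□□□
□□□□□□□□
□□□□■■□□
□□□■□□□□
□□□■□<□■
□□□□■■■■
□□□□□■■□
k=31  □□□□□□□□
□□□□□□□□
□□□□□□□□
□□□□■■□□
□□□■□□□□
□□□■□□□■
□□□□■v■■
□□□□□■■□
k=32  □□□□□□□□
□□□□□□□□
□□□□□□□□
□□□□■■□□
□□□■□□□□
□□□■□□□■
□□□□■□>■
□□□□□■■□
k=33  □□□□□□□□
□□□□□□□□
□□□□□□□□
□□□□■■□□
□□□■□□□□
□□□■□□^■
□□□□■□□■
□□□□□■■□
k=34  □□□□□□□□
□□□□□□□□
□□□□□□□□
□□□□■■□□
□□□■□□□□
□□□■□□■>
□□□□■□□■
□□□□□■■□
k=35  □□□□□□□□
□□□□□□□□
□□□□□□□□
□□□□■■□□
□□□■□□□^
□□□■□□■□
□□□□■□□■
□□□□□■■□
k=36  □□□□□□□□
□□□□□□□□
□□□□□□□□
□□□□■■□□
>□□■□□□■
□□□■□□■□
□□□□■□□■
□□□□□■■□
k=37  □□□□□□□□
□□□□□□□□
□□□□□□□□
□□□□■■□□
■□□■□□□■
v□□■□□■□
□□□□■□□■
□□□□□■■□
k=38  □□□□□□□□
□□□□□□□□
□□□□□□□□
□□□□■■□□
■□□■□□□■
■□□■□□■<
□□□□■□□■
□□□□□■■□

west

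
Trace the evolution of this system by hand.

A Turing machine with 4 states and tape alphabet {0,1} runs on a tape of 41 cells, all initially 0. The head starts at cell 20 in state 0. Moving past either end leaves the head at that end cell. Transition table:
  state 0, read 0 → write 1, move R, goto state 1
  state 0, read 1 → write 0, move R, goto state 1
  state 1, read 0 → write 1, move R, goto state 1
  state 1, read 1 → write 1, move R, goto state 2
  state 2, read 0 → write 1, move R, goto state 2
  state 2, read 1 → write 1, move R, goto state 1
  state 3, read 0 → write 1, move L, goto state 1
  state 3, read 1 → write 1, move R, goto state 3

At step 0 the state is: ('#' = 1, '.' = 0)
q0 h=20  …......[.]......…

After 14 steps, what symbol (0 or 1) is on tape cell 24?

1

t=0: q0 h=20  …......[.]......…
t=1: q1 h=21  ….....#[.]......…
t=2: q1 h=22  …....##[.]......…
t=3: q1 h=23  …...###[.]......…
t=4: q1 h=24  …..####[.]......…
t=5: q1 h=25  ….#####[.]......…
t=6: q1 h=26  …######[.]......…
t=7: q1 h=27  …######[.]......…
t=8: q1 h=28  …######[.]......…
t=9: q1 h=29  …######[.]......…
t=10: q1 h=30  …######[.]......…
t=11: q1 h=31  …######[.]......…
t=12: q1 h=32  …######[.]......…
t=13: q1 h=33  …######[.]......…
t=14: q1 h=34  …######[.]......|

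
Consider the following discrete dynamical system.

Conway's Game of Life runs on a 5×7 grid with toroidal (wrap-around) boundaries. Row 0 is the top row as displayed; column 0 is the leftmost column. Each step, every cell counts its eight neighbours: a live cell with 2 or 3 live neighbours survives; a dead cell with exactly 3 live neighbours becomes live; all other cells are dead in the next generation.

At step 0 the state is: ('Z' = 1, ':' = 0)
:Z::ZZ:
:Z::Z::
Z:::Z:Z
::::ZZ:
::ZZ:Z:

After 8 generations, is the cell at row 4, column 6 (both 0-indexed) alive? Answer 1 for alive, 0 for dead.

[0] :Z::ZZ:
:Z::Z::
Z:::Z:Z
::::ZZ:
::ZZ:Z:
[1] :Z:::Z:
:Z:ZZ:Z
Z::ZZ:Z
:::::::
::ZZ::Z
[2] :Z:::ZZ
:Z:Z::Z
Z:ZZZ:Z
Z:Z:ZZZ
::Z::::
[3] :Z:::ZZ
:Z:Z:::
:::::::
Z:Z:Z::
::ZZZ::
[4] ZZ:::Z:
Z:Z::::
:ZZZ:::
:ZZ:Z::
Z:Z:Z:Z
[5] ::ZZ:Z:
Z::Z::Z
Z::::::
::::ZZ:
::Z:Z:Z
[6] ZZZ::Z:
ZZZZZ:Z
Z:::ZZ:
:::ZZZZ
::Z:::Z
[7] ::::ZZ:
:::::::
:::::::
Z::Z:::
::Z::::
[8] :::::::
:::::::
:::::::
:::::::
:::ZZ::

0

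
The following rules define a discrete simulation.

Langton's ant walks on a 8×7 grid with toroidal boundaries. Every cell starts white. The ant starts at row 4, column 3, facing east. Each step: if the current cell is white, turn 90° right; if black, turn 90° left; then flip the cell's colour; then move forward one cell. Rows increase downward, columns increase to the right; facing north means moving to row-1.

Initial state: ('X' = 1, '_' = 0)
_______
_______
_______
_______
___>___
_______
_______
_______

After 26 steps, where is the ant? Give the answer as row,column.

3,0

gen 0: _______
_______
_______
_______
___>___
_______
_______
_______
gen 1: _______
_______
_______
_______
___X___
___v___
_______
_______
gen 2: _______
_______
_______
_______
___X___
__<X___
_______
_______
gen 3: _______
_______
_______
_______
__^X___
__XX___
_______
_______
gen 4: _______
_______
_______
_______
__X>___
__XX___
_______
_______
gen 5: _______
_______
_______
___^___
__X____
__XX___
_______
_______
gen 6: _______
_______
_______
___X>__
__X____
__XX___
_______
_______
gen 7: _______
_______
_______
___XX__
__X_v__
__XX___
_______
_______
gen 8: _______
_______
_______
___XX__
__X<X__
__XX___
_______
_______
gen 9: _______
_______
_______
___^X__
__XXX__
__XX___
_______
_______
gen 10: _______
_______
_______
__<_X__
__XXX__
__XX___
_______
_______
gen 11: _______
_______
__^____
__X_X__
__XXX__
__XX___
_______
_______
gen 12: _______
_______
__X>___
__X_X__
__XXX__
__XX___
_______
_______
gen 13: _______
_______
__XX___
__XvX__
__XXX__
__XX___
_______
_______
gen 14: _______
_______
__XX___
__<XX__
__XXX__
__XX___
_______
_______
gen 15: _______
_______
__XX___
___XX__
__vXX__
__XX___
_______
_______
gen 16: _______
_______
__XX___
___XX__
___>X__
__XX___
_______
_______
gen 17: _______
_______
__XX___
___^X__
____X__
__XX___
_______
_______
gen 18: _______
_______
__XX___
__<_X__
____X__
__XX___
_______
_______
gen 19: _______
_______
__^X___
__X_X__
____X__
__XX___
_______
_______
gen 20: _______
_______
_<_X___
__X_X__
____X__
__XX___
_______
_______
gen 21: _______
_^_____
_X_X___
__X_X__
____X__
__XX___
_______
_______
gen 22: _______
_X>____
_X_X___
__X_X__
____X__
__XX___
_______
_______
gen 23: _______
_XX____
_XvX___
__X_X__
____X__
__XX___
_______
_______
gen 24: _______
_XX____
_<XX___
__X_X__
____X__
__XX___
_______
_______
gen 25: _______
_XX____
__XX___
_vX_X__
____X__
__XX___
_______
_______
gen 26: _______
_XX____
__XX___
<XX_X__
____X__
__XX___
_______
_______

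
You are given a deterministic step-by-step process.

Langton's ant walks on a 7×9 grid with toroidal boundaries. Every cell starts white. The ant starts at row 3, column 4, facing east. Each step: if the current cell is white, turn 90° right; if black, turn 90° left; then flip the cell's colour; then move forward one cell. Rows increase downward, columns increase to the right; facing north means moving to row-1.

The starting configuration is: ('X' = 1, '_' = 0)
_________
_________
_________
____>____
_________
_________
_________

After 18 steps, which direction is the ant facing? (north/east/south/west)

west

gen 0: _________
_________
_________
____>____
_________
_________
_________
gen 1: _________
_________
_________
____X____
____v____
_________
_________
gen 2: _________
_________
_________
____X____
___<X____
_________
_________
gen 3: _________
_________
_________
___^X____
___XX____
_________
_________
gen 4: _________
_________
_________
___X>____
___XX____
_________
_________
gen 5: _________
_________
____^____
___X_____
___XX____
_________
_________
gen 6: _________
_________
____X>___
___X_____
___XX____
_________
_________
gen 7: _________
_________
____XX___
___X_v___
___XX____
_________
_________
gen 8: _________
_________
____XX___
___X<X___
___XX____
_________
_________
gen 9: _________
_________
____^X___
___XXX___
___XX____
_________
_________
gen 10: _________
_________
___<_X___
___XXX___
___XX____
_________
_________
gen 11: _________
___^_____
___X_X___
___XXX___
___XX____
_________
_________
gen 12: _________
___X>____
___X_X___
___XXX___
___XX____
_________
_________
gen 13: _________
___XX____
___XvX___
___XXX___
___XX____
_________
_________
gen 14: _________
___XX____
___<XX___
___XXX___
___XX____
_________
_________
gen 15: _________
___XX____
____XX___
___vXX___
___XX____
_________
_________
gen 16: _________
___XX____
____XX___
____>X___
___XX____
_________
_________
gen 17: _________
___XX____
____^X___
_____X___
___XX____
_________
_________
gen 18: _________
___XX____
___<_X___
_____X___
___XX____
_________
_________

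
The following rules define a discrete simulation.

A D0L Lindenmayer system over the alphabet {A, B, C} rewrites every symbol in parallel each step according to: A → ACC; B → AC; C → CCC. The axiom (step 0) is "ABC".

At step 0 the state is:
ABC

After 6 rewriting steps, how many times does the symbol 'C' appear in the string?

[0] ABC
[1] ACCACCCC
[2] ACCCCCCCCACCCCCCCCCCCCCC
[3] ACCCCCCCCCCCCCCCCCCCCCCCCCCACCCCCCCCCCCCCCCCCCCCCCCCCCCCCCCCCCCCCCCCCCCC
[4] ACCCCCCCCCCCCCCCCCCCCCCCCCCCCCCCCCCCCCCCCCCCCCCCCCCCCCCCCC…CCCCCCCCCCCCCCCCCCCCCCCCCCCCCCCCCCCCCCCCCCCCCCCCCCCCCCCCCC  (len 216)
[5] ACCCCCCCCCCCCCCCCCCCCCCCCCCCCCCCCCCCCCCCCCCCCCCCCCCCCCCCCC…CCCCCCCCCCCCCCCCCCCCCCCCCCCCCCCCCCCCCCCCCCCCCCCCCCCCCCCCCC  (len 648)
[6] ACCCCCCCCCCCCCCCCCCCCCCCCCCCCCCCCCCCCCCCCCCCCCCCCCCCCCCCCC…CCCCCCCCCCCCCCCCCCCCCCCCCCCCCCCCCCCCCCCCCCCCCCCCCCCCCCCCCC  (len 1944)

1942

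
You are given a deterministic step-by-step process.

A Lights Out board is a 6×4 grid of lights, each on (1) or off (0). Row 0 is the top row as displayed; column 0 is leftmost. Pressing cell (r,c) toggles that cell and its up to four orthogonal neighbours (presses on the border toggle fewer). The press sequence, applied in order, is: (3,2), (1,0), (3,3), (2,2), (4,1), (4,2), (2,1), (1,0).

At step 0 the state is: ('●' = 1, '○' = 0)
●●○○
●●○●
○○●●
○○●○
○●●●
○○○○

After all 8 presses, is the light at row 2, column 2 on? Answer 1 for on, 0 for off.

0

k=0  ●●○○
●●○●
○○●●
○○●○
○●●●
○○○○
k=1  ●●○○
●●○●
○○○●
○●○●
○●○●
○○○○
k=2  ○●○○
○○○●
●○○●
○●○●
○●○●
○○○○
k=3  ○●○○
○○○●
●○○○
○●●○
○●○○
○○○○
k=4  ○●○○
○○●●
●●●●
○●○○
○●○○
○○○○
k=5  ○●○○
○○●●
●●●●
○○○○
●○●○
○●○○
k=6  ○●○○
○○●●
●●●●
○○●○
●●○●
○●●○
k=7  ○●○○
○●●●
○○○●
○●●○
●●○●
○●●○
k=8  ●●○○
●○●●
●○○●
○●●○
●●○●
○●●○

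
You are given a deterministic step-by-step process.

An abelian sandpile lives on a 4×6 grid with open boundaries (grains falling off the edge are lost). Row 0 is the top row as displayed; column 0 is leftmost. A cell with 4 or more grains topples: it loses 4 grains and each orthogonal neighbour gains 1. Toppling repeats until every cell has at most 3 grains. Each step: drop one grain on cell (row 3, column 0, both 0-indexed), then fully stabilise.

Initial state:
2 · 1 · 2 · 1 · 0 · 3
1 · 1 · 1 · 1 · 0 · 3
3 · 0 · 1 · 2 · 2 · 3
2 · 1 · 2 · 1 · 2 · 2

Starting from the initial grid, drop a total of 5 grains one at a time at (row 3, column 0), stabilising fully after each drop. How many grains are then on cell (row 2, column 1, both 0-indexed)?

1

t=0: 2 · 1 · 2 · 1 · 0 · 3
1 · 1 · 1 · 1 · 0 · 3
3 · 0 · 1 · 2 · 2 · 3
2 · 1 · 2 · 1 · 2 · 2
t=1: 2 · 1 · 2 · 1 · 0 · 3
1 · 1 · 1 · 1 · 0 · 3
3 · 0 · 1 · 2 · 2 · 3
3 · 1 · 2 · 1 · 2 · 2
t=2: 2 · 1 · 2 · 1 · 0 · 3
2 · 1 · 1 · 1 · 0 · 3
0 · 1 · 1 · 2 · 2 · 3
1 · 2 · 2 · 1 · 2 · 2
t=3: 2 · 1 · 2 · 1 · 0 · 3
2 · 1 · 1 · 1 · 0 · 3
0 · 1 · 1 · 2 · 2 · 3
2 · 2 · 2 · 1 · 2 · 2
t=4: 2 · 1 · 2 · 1 · 0 · 3
2 · 1 · 1 · 1 · 0 · 3
0 · 1 · 1 · 2 · 2 · 3
3 · 2 · 2 · 1 · 2 · 2
t=5: 2 · 1 · 2 · 1 · 0 · 3
2 · 1 · 1 · 1 · 0 · 3
1 · 1 · 1 · 2 · 2 · 3
0 · 3 · 2 · 1 · 2 · 2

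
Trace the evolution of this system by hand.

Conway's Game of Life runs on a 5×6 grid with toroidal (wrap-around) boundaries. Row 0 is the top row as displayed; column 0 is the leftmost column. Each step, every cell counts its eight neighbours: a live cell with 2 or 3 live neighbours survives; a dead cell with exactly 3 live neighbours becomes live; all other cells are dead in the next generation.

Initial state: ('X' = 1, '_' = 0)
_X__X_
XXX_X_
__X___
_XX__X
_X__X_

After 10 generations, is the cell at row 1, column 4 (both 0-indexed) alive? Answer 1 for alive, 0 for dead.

1

gen 0: _X__X_
XXX_X_
__X___
_XX__X
_X__X_
gen 1: ____X_
X_X__X
_____X
XXXX__
_X_XXX
gen 2: _XX___
X___XX
___XXX
_X_X__
_X___X
gen 3: _XX_X_
XXX___
__XX__
___X_X
_X____
gen 4: ___X__
X_____
X__XX_
___XX_
XX_XX_
gen 5: XXXXXX
___XXX
___XX_
XX____
_____X
gen 6: _XX___
_X____
X_XX__
X___XX
___X__
gen 7: _XX___
X__X__
X_XXX_
XXX_XX
XXXXXX
gen 8: ______
X___XX
______
______
______
gen 9: _____X
_____X
_____X
______
______
gen 10: ______
X___XX
______
______
______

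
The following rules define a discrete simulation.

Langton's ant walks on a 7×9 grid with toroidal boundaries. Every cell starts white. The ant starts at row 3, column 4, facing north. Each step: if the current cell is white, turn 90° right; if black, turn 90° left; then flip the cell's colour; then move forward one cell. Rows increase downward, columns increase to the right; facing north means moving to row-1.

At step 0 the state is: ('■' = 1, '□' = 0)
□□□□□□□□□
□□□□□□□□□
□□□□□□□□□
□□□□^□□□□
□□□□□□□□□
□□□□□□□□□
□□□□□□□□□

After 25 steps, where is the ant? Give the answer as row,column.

t=0: □□□□□□□□□
□□□□□□□□□
□□□□□□□□□
□□□□^□□□□
□□□□□□□□□
□□□□□□□□□
□□□□□□□□□
t=1: □□□□□□□□□
□□□□□□□□□
□□□□□□□□□
□□□□■>□□□
□□□□□□□□□
□□□□□□□□□
□□□□□□□□□
t=2: □□□□□□□□□
□□□□□□□□□
□□□□□□□□□
□□□□■■□□□
□□□□□v□□□
□□□□□□□□□
□□□□□□□□□
t=3: □□□□□□□□□
□□□□□□□□□
□□□□□□□□□
□□□□■■□□□
□□□□<■□□□
□□□□□□□□□
□□□□□□□□□
t=4: □□□□□□□□□
□□□□□□□□□
□□□□□□□□□
□□□□^■□□□
□□□□■■□□□
□□□□□□□□□
□□□□□□□□□
t=5: □□□□□□□□□
□□□□□□□□□
□□□□□□□□□
□□□<□■□□□
□□□□■■□□□
□□□□□□□□□
□□□□□□□□□
t=6: □□□□□□□□□
□□□□□□□□□
□□□^□□□□□
□□□■□■□□□
□□□□■■□□□
□□□□□□□□□
□□□□□□□□□
t=7: □□□□□□□□□
□□□□□□□□□
□□□■>□□□□
□□□■□■□□□
□□□□■■□□□
□□□□□□□□□
□□□□□□□□□
t=8: □□□□□□□□□
□□□□□□□□□
□□□■■□□□□
□□□■v■□□□
□□□□■■□□□
□□□□□□□□□
□□□□□□□□□
t=9: □□□□□□□□□
□□□□□□□□□
□□□■■□□□□
□□□<■■□□□
□□□□■■□□□
□□□□□□□□□
□□□□□□□□□
t=10: □□□□□□□□□
□□□□□□□□□
□□□■■□□□□
□□□□■■□□□
□□□v■■□□□
□□□□□□□□□
□□□□□□□□□
t=11: □□□□□□□□□
□□□□□□□□□
□□□■■□□□□
□□□□■■□□□
□□<■■■□□□
□□□□□□□□□
□□□□□□□□□
t=12: □□□□□□□□□
□□□□□□□□□
□□□■■□□□□
□□^□■■□□□
□□■■■■□□□
□□□□□□□□□
□□□□□□□□□
t=13: □□□□□□□□□
□□□□□□□□□
□□□■■□□□□
□□■>■■□□□
□□■■■■□□□
□□□□□□□□□
□□□□□□□□□
t=14: □□□□□□□□□
□□□□□□□□□
□□□■■□□□□
□□■■■■□□□
□□■v■■□□□
□□□□□□□□□
□□□□□□□□□
t=15: □□□□□□□□□
□□□□□□□□□
□□□■■□□□□
□□■■■■□□□
□□■□>■□□□
□□□□□□□□□
□□□□□□□□□
t=16: □□□□□□□□□
□□□□□□□□□
□□□■■□□□□
□□■■^■□□□
□□■□□■□□□
□□□□□□□□□
□□□□□□□□□
t=17: □□□□□□□□□
□□□□□□□□□
□□□■■□□□□
□□■<□■□□□
□□■□□■□□□
□□□□□□□□□
□□□□□□□□□
t=18: □□□□□□□□□
□□□□□□□□□
□□□■■□□□□
□□■□□■□□□
□□■v□■□□□
□□□□□□□□□
□□□□□□□□□
t=19: □□□□□□□□□
□□□□□□□□□
□□□■■□□□□
□□■□□■□□□
□□<■□■□□□
□□□□□□□□□
□□□□□□□□□
t=20: □□□□□□□□□
□□□□□□□□□
□□□■■□□□□
□□■□□■□□□
□□□■□■□□□
□□v□□□□□□
□□□□□□□□□
t=21: □□□□□□□□□
□□□□□□□□□
□□□■■□□□□
□□■□□■□□□
□□□■□■□□□
□<■□□□□□□
□□□□□□□□□
t=22: □□□□□□□□□
□□□□□□□□□
□□□■■□□□□
□□■□□■□□□
□^□■□■□□□
□■■□□□□□□
□□□□□□□□□
t=23: □□□□□□□□□
□□□□□□□□□
□□□■■□□□□
□□■□□■□□□
□■>■□■□□□
□■■□□□□□□
□□□□□□□□□
t=24: □□□□□□□□□
□□□□□□□□□
□□□■■□□□□
□□■□□■□□□
□■■■□■□□□
□■v□□□□□□
□□□□□□□□□
t=25: □□□□□□□□□
□□□□□□□□□
□□□■■□□□□
□□■□□■□□□
□■■■□■□□□
□■□>□□□□□
□□□□□□□□□

5,3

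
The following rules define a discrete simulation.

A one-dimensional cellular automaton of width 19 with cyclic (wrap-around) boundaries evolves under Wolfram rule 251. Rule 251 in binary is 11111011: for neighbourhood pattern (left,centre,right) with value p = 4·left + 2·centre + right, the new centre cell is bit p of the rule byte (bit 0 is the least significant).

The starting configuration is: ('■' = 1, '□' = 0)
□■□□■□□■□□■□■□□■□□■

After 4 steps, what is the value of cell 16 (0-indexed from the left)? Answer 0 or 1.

gen 0: □■□□■□□■□□■□■□□■□□■
gen 1: ■□■■□■■□■■□■□■■□■■□
gen 2: □■■■■■■■■■■□■■■■■■■
gen 3: ■■■■■■■■■■■■■■■■■■■
gen 4: ■■■■■■■■■■■■■■■■■■■

1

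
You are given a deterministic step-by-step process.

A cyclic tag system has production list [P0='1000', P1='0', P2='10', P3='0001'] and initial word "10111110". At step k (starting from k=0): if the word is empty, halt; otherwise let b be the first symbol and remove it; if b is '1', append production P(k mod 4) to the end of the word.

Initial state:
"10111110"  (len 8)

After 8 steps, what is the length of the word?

gen 0: "10111110"  (len 8)
gen 1: "01111101000"  (len 11)
gen 2: "1111101000"  (len 10)
gen 3: "11110100010"  (len 11)
gen 4: "11101000100001"  (len 14)
gen 5: "11010001000011000"  (len 17)
gen 6: "10100010000110000"  (len 17)
gen 7: "010001000011000010"  (len 18)
gen 8: "10001000011000010"  (len 17)

17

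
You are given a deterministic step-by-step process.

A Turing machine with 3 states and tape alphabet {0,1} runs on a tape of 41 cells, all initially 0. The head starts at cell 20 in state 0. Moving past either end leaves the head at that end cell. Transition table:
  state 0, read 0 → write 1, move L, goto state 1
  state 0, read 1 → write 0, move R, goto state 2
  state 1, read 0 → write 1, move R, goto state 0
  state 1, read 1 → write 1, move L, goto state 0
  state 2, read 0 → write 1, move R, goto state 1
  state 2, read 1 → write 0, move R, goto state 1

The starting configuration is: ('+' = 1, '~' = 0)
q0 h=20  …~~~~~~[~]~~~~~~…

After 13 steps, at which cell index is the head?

23

t=0: q0 h=20  …~~~~~~[~]~~~~~~…
t=1: q1 h=19  …~~~~~~[~]+~~~~~…
t=2: q0 h=20  …~~~~~+[+]~~~~~~…
t=3: q2 h=21  …~~~~+~[~]~~~~~~…
t=4: q1 h=22  …~~~+~+[~]~~~~~~…
t=5: q0 h=23  …~~+~++[~]~~~~~~…
t=6: q1 h=22  …~~~+~+[+]+~~~~~…
t=7: q0 h=21  …~~~~+~[+]++~~~~…
t=8: q2 h=22  …~~~+~~[+]+~~~~~…
t=9: q1 h=23  …~~+~~~[+]~~~~~~…
t=10: q0 h=22  …~~~+~~[~]+~~~~~…
t=11: q1 h=21  …~~~~+~[~]++~~~~…
t=12: q0 h=22  …~~~+~+[+]+~~~~~…
t=13: q2 h=23  …~~+~+~[+]~~~~~~…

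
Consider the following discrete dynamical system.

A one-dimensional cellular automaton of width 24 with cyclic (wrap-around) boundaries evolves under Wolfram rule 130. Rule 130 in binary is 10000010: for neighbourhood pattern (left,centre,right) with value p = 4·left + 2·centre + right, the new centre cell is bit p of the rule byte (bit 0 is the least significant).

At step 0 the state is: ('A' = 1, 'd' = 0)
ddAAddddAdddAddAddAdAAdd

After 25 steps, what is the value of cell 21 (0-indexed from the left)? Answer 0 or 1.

[0] ddAAddddAdddAddAddAdAAdd
[1] dAdddddAdddAddAddAdddddd
[2] AdddddAdddAddAddAddddddd
[3] dddddAdddAddAddAdddddddA
[4] ddddAdddAddAddAdddddddAd
[5] dddAdddAddAddAdddddddAdd
[6] ddAdddAddAddAdddddddAddd
[7] dAdddAddAddAdddddddAdddd
[8] AdddAddAddAdddddddAddddd
[9] dddAddAddAdddddddAdddddA
[10] ddAddAddAdddddddAdddddAd
[11] dAddAddAdddddddAdddddAdd
[12] AddAddAdddddddAdddddAddd
[13] ddAddAdddddddAdddddAdddA
[14] dAddAdddddddAdddddAdddAd
[15] AddAdddddddAdddddAdddAdd
[16] ddAdddddddAdddddAdddAddA
[17] dAdddddddAdddddAdddAddAd
[18] AdddddddAdddddAdddAddAdd
[19] dddddddAdddddAdddAddAddA
[20] ddddddAdddddAdddAddAddAd
[21] dddddAdddddAdddAddAddAdd
[22] ddddAdddddAdddAddAddAddd
[23] dddAdddddAdddAddAddAdddd
[24] ddAdddddAdddAddAddAddddd
[25] dAdddddAdddAddAddAdddddd

0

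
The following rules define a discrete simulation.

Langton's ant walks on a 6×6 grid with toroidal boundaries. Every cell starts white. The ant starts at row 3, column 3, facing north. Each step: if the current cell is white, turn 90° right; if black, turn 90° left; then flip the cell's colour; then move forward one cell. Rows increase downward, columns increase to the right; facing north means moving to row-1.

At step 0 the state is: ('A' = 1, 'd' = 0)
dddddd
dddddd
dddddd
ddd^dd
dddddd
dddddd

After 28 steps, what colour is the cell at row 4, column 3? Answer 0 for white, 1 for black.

0

gen 0: dddddd
dddddd
dddddd
ddd^dd
dddddd
dddddd
gen 1: dddddd
dddddd
dddddd
dddA>d
dddddd
dddddd
gen 2: dddddd
dddddd
dddddd
dddAAd
ddddvd
dddddd
gen 3: dddddd
dddddd
dddddd
dddAAd
ddd<Ad
dddddd
gen 4: dddddd
dddddd
dddddd
ddd^Ad
dddAAd
dddddd
gen 5: dddddd
dddddd
dddddd
dd<dAd
dddAAd
dddddd
gen 6: dddddd
dddddd
dd^ddd
ddAdAd
dddAAd
dddddd
gen 7: dddddd
dddddd
ddA>dd
ddAdAd
dddAAd
dddddd
gen 8: dddddd
dddddd
ddAAdd
ddAvAd
dddAAd
dddddd
gen 9: dddddd
dddddd
ddAAdd
dd<AAd
dddAAd
dddddd
gen 10: dddddd
dddddd
ddAAdd
dddAAd
ddvAAd
dddddd
gen 11: dddddd
dddddd
ddAAdd
dddAAd
d<AAAd
dddddd
gen 12: dddddd
dddddd
ddAAdd
d^dAAd
dAAAAd
dddddd
gen 13: dddddd
dddddd
ddAAdd
dA>AAd
dAAAAd
dddddd
gen 14: dddddd
dddddd
ddAAdd
dAAAAd
dAvAAd
dddddd
gen 15: dddddd
dddddd
ddAAdd
dAAAAd
dAd>Ad
dddddd
gen 16: dddddd
dddddd
ddAAdd
dAA^Ad
dAddAd
dddddd
gen 17: dddddd
dddddd
ddAAdd
dA<dAd
dAddAd
dddddd
gen 18: dddddd
dddddd
ddAAdd
dAddAd
dAvdAd
dddddd
gen 19: dddddd
dddddd
ddAAdd
dAddAd
d<AdAd
dddddd
gen 20: dddddd
dddddd
ddAAdd
dAddAd
ddAdAd
dvdddd
gen 21: dddddd
dddddd
ddAAdd
dAddAd
ddAdAd
<Adddd
gen 22: dddddd
dddddd
ddAAdd
dAddAd
^dAdAd
AAdddd
gen 23: dddddd
dddddd
ddAAdd
dAddAd
A>AdAd
AAdddd
gen 24: dddddd
dddddd
ddAAdd
dAddAd
AAAdAd
Avdddd
gen 25: dddddd
dddddd
ddAAdd
dAddAd
AAAdAd
Ad>ddd
gen 26: ddvddd
dddddd
ddAAdd
dAddAd
AAAdAd
AdAddd
gen 27: d<Addd
dddddd
ddAAdd
dAddAd
AAAdAd
AdAddd
gen 28: dAAddd
dddddd
ddAAdd
dAddAd
AAAdAd
A^Addd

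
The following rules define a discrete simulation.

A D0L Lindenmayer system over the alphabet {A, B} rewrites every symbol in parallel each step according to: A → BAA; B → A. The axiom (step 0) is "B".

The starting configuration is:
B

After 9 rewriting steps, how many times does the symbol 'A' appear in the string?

985

[0] B
[1] A
[2] BAA
[3] ABAABAA
[4] BAAABAABAAABAABAA
[5] ABAABAABAAABAABAAABAABAABAAABAABAAABAABAA
[6] BAAABAABAAABAABAAABAABAABAAABAABAAABAABAABAAABAABAAABAABAAABAABAABAAABAABAAABAABAABAAABAABAAABAABAA
[7] ABAABAABAAABAABAAABAABAABAAABAABAAABAABAABAAABAABAAABAABAA…BAAABAABAAABAABAAABAABAABAAABAABAAABAABAABAAABAABAAABAABAA  (len 239)
[8] BAAABAABAAABAABAAABAABAABAAABAABAAABAABAABAAABAABAAABAABAA…BAAABAABAAABAABAAABAABAABAAABAABAAABAABAABAAABAABAAABAABAA  (len 577)
[9] ABAABAABAAABAABAAABAABAABAAABAABAAABAABAABAAABAABAAABAABAA…BAAABAABAAABAABAAABAABAABAAABAABAAABAABAABAAABAABAAABAABAA  (len 1393)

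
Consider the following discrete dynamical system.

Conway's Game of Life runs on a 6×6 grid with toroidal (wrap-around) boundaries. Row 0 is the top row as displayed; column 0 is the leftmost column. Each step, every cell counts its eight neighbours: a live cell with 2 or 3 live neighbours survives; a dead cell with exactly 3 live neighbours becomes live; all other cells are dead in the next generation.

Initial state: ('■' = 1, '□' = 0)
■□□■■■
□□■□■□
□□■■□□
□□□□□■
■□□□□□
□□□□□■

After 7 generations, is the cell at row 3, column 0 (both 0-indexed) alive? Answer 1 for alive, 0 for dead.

1

[0] ■□□■■■
□□■□■□
□□■■□□
□□□□□■
■□□□□□
□□□□□■
[1] ■□□■□□
□■■□□□
□□■■■□
□□□□□□
■□□□□■
□□□□□□
[2] □■■□□□
□■□□■□
□■■■□□
□□□■■■
□□□□□□
■□□□□■
[3] □■■□□■
■□□□□□
■■□□□■
□□□■■□
■□□□□□
■■□□□□
[4] □□■□□■
□□■□□□
■■□□■■
□■□□■□
■■□□□■
□□■□□■
[5] □■■■□□
□□■■■□
■■■■■■
□□■□■□
□■■□■■
□□■□■■
[6] □■□□□■
□□□□□□
■□□□□□
□□□□□□
■■■□□□
□□□□□■
[7] ■□□□□□
■□□□□□
□□□□□□
■□□□□□
■■□□□□
□□■□□■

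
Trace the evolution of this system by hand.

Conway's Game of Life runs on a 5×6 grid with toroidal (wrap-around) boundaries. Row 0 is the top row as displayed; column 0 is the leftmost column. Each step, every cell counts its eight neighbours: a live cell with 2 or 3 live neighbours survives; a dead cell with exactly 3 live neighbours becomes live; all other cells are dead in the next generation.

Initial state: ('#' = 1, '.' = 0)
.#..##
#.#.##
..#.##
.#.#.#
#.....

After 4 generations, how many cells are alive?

6

[0] .#..##
#.#.##
..#.##
.#.#.#
#.....
[1] .#.##.
..#...
..#...
.###.#
.##...
[2] .#.#..
.##...
......
#..#..
......
[3] .#....
.##...
.##...
......
..#...
[4] .#....
#.....
.##...
.##...
......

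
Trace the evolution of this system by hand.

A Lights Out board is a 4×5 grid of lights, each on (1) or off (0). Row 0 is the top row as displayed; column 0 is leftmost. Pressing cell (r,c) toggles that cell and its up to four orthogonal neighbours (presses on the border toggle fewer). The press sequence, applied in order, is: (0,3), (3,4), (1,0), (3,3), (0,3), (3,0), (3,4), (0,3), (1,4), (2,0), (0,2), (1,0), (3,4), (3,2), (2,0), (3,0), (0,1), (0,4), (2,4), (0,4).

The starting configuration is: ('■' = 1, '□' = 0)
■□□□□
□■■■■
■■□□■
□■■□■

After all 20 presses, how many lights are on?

k=0  ■□□□□
□■■■■
■■□□■
□■■□■
k=1  ■□■■■
□■■□■
■■□□■
□■■□■
k=2  ■□■■■
□■■□■
■■□□□
□■■■□
k=3  □□■■■
■□■□■
□■□□□
□■■■□
k=4  □□■■■
■□■□■
□■□■□
□■□□■
k=5  □□□□□
■□■■■
□■□■□
□■□□■
k=6  □□□□□
■□■■■
■■□■□
■□□□■
k=7  □□□□□
■□■■■
■■□■■
■□□■□
k=8  □□■■■
■□■□■
■■□■■
■□□■□
k=9  □□■■□
■□■■□
■■□■□
■□□■□
k=10  □□■■□
□□■■□
□□□■□
□□□■□
k=11  □■□□□
□□□■□
□□□■□
□□□■□
k=12  ■■□□□
■■□■□
■□□■□
□□□■□
k=13  ■■□□□
■■□■□
■□□■■
□□□□■
k=14  ■■□□□
■■□■□
■□■■■
□■■■■
k=15  ■■□□□
□■□■□
□■■■■
■■■■■
k=16  ■■□□□
□■□■□
■■■■■
□□■■■
k=17  □□■□□
□□□■□
■■■■■
□□■■■
k=18  □□■■■
□□□■■
■■■■■
□□■■■
k=19  □□■■■
□□□■□
■■■□□
□□■■□
k=20  □□■□□
□□□■■
■■■□□
□□■■□

8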